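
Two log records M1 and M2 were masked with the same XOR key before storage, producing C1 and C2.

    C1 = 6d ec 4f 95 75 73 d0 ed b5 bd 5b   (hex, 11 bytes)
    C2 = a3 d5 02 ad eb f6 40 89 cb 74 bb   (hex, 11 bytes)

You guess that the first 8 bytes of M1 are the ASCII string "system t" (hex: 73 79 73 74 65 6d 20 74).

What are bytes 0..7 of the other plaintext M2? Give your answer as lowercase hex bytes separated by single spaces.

bd 40 3e 4c fb e8 b0 10

First, C1 ⊕ C2 = (M1 ⊕ K) ⊕ (M2 ⊕ K) = M1 ⊕ M2, so the key drops out. Then M2 = (M1 ⊕ M2) ⊕ M1 over the first 8 bytes.
byte 0: (6d ^ a3) ^ 73 = ce ^ 73 = bd
byte 1: (ec ^ d5) ^ 79 = 39 ^ 79 = 40
byte 2: (4f ^ 02) ^ 73 = 4d ^ 73 = 3e
byte 3: (95 ^ ad) ^ 74 = 38 ^ 74 = 4c
byte 4: (75 ^ eb) ^ 65 = 9e ^ 65 = fb
byte 5: (73 ^ f6) ^ 6d = 85 ^ 6d = e8
byte 6: (d0 ^ 40) ^ 20 = 90 ^ 20 = b0
byte 7: (ed ^ 89) ^ 74 = 64 ^ 74 = 10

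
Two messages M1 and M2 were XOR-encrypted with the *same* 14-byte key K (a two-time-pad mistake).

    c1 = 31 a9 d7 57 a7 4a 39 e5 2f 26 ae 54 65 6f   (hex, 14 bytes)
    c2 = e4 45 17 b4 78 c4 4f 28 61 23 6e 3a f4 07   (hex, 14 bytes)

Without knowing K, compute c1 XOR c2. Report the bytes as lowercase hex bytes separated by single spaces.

c1 ⊕ c2 = (M1 ⊕ K) ⊕ (M2 ⊕ K) = M1 ⊕ M2 — the shared key cancels under XOR.
byte 0: 31 ^ e4 = d5
byte 1: a9 ^ 45 = ec
byte 2: d7 ^ 17 = c0
byte 3: 57 ^ b4 = e3
byte 4: a7 ^ 78 = df
byte 5: 4a ^ c4 = 8e
byte 6: 39 ^ 4f = 76
byte 7: e5 ^ 28 = cd
byte 8: 2f ^ 61 = 4e
byte 9: 26 ^ 23 = 05
byte 10: ae ^ 6e = c0
byte 11: 54 ^ 3a = 6e
byte 12: 65 ^ f4 = 91
byte 13: 6f ^ 07 = 68

d5 ec c0 e3 df 8e 76 cd 4e 05 c0 6e 91 68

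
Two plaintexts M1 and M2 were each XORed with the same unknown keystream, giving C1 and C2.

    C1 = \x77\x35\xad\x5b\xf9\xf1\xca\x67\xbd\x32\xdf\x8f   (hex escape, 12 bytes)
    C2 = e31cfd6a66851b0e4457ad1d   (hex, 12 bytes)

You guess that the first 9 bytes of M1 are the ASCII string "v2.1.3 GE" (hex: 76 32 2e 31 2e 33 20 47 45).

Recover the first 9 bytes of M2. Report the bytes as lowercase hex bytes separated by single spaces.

e2 1b 7e 00 b1 47 f1 2e bc

First, C1 ⊕ C2 = (M1 ⊕ K) ⊕ (M2 ⊕ K) = M1 ⊕ M2, so the key drops out. Then M2 = (M1 ⊕ M2) ⊕ M1 over the first 9 bytes.
byte 0: (77 ⊕ e3) ⊕ 76 = 94 ⊕ 76 = e2
byte 1: (35 ⊕ 1c) ⊕ 32 = 29 ⊕ 32 = 1b
byte 2: (ad ⊕ fd) ⊕ 2e = 50 ⊕ 2e = 7e
byte 3: (5b ⊕ 6a) ⊕ 31 = 31 ⊕ 31 = 00
byte 4: (f9 ⊕ 66) ⊕ 2e = 9f ⊕ 2e = b1
byte 5: (f1 ⊕ 85) ⊕ 33 = 74 ⊕ 33 = 47
byte 6: (ca ⊕ 1b) ⊕ 20 = d1 ⊕ 20 = f1
byte 7: (67 ⊕ 0e) ⊕ 47 = 69 ⊕ 47 = 2e
byte 8: (bd ⊕ 44) ⊕ 45 = f9 ⊕ 45 = bc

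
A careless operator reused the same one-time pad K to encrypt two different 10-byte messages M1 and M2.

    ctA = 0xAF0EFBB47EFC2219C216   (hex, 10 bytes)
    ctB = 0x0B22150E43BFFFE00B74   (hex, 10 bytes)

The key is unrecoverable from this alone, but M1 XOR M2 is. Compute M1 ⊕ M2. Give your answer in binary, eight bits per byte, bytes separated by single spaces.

10100100 00101100 11101110 10111010 00111101 01000011 11011101 11111001 11001001 01100010

ctA ⊕ ctB = (M1 ⊕ K) ⊕ (M2 ⊕ K) = M1 ⊕ M2 — the shared key cancels under XOR.
byte 0: af ^ 0b = a4
byte 1: 0e ^ 22 = 2c
byte 2: fb ^ 15 = ee
byte 3: b4 ^ 0e = ba
byte 4: 7e ^ 43 = 3d
byte 5: fc ^ bf = 43
byte 6: 22 ^ ff = dd
byte 7: 19 ^ e0 = f9
byte 8: c2 ^ 0b = c9
byte 9: 16 ^ 74 = 62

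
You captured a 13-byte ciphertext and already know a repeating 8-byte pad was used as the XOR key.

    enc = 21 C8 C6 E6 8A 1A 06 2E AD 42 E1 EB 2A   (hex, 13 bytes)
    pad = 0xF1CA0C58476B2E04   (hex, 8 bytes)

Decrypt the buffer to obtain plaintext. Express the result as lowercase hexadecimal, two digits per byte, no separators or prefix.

d002cabecd71282a5c88edb36d

The 8-byte key repeats, so the effective keystream is f1 ca 0c 58 47 6b 2e 04 f1 ca 0c 58 47.
byte 0: 21 xor f1 = d0
byte 1: c8 xor ca = 02
byte 2: c6 xor 0c = ca
byte 3: e6 xor 58 = be
byte 4: 8a xor 47 = cd
byte 5: 1a xor 6b = 71
byte 6: 06 xor 2e = 28
byte 7: 2e xor 04 = 2a
byte 8: ad xor f1 = 5c
byte 9: 42 xor ca = 88
byte 10: e1 xor 0c = ed
byte 11: eb xor 58 = b3
byte 12: 2a xor 47 = 6d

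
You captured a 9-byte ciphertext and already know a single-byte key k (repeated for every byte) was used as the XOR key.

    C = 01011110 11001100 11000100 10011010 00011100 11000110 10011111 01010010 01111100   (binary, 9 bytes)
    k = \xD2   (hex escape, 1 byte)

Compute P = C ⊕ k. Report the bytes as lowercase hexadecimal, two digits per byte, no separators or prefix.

The 1-byte key repeats, so the effective keystream is d2 d2 d2 d2 d2 d2 d2 d2 d2.
byte 0: 01011110 ⊕ 11010010 = 10001100
byte 1: 11001100 ⊕ 11010010 = 00011110
byte 2: 11000100 ⊕ 11010010 = 00010110
byte 3: 10011010 ⊕ 11010010 = 01001000
byte 4: 00011100 ⊕ 11010010 = 11001110
byte 5: 11000110 ⊕ 11010010 = 00010100
byte 6: 10011111 ⊕ 11010010 = 01001101
byte 7: 01010010 ⊕ 11010010 = 10000000
byte 8: 01111100 ⊕ 11010010 = 10101110

8c1e1648ce144d80ae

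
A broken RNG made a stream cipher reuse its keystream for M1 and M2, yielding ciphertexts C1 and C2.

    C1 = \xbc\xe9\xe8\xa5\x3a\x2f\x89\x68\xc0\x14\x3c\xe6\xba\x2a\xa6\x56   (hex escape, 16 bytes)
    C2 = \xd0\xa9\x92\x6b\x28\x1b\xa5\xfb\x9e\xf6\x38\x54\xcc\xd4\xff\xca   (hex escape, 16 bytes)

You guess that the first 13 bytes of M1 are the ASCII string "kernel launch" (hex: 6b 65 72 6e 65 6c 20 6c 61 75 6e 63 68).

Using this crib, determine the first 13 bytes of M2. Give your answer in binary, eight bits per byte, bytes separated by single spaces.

00000111 00100101 00001000 10100000 01110111 01011000 00001100 11111111 00111111 10010111 01101010 11010001 00011110

First, C1 ⊕ C2 = (M1 ⊕ K) ⊕ (M2 ⊕ K) = M1 ⊕ M2, so the key drops out. Then M2 = (M1 ⊕ M2) ⊕ M1 over the first 13 bytes.
byte 0: (bc ⊕ d0) ⊕ 6b = 6c ⊕ 6b = 07
byte 1: (e9 ⊕ a9) ⊕ 65 = 40 ⊕ 65 = 25
byte 2: (e8 ⊕ 92) ⊕ 72 = 7a ⊕ 72 = 08
byte 3: (a5 ⊕ 6b) ⊕ 6e = ce ⊕ 6e = a0
byte 4: (3a ⊕ 28) ⊕ 65 = 12 ⊕ 65 = 77
byte 5: (2f ⊕ 1b) ⊕ 6c = 34 ⊕ 6c = 58
byte 6: (89 ⊕ a5) ⊕ 20 = 2c ⊕ 20 = 0c
byte 7: (68 ⊕ fb) ⊕ 6c = 93 ⊕ 6c = ff
byte 8: (c0 ⊕ 9e) ⊕ 61 = 5e ⊕ 61 = 3f
byte 9: (14 ⊕ f6) ⊕ 75 = e2 ⊕ 75 = 97
byte 10: (3c ⊕ 38) ⊕ 6e = 04 ⊕ 6e = 6a
byte 11: (e6 ⊕ 54) ⊕ 63 = b2 ⊕ 63 = d1
byte 12: (ba ⊕ cc) ⊕ 68 = 76 ⊕ 68 = 1e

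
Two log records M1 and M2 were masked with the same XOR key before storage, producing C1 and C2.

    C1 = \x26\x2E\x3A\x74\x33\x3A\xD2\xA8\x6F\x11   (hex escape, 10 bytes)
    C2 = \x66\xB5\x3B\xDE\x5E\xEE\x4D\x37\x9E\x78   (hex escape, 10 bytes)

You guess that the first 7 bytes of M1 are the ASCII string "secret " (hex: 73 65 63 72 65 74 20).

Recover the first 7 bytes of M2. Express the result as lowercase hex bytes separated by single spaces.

33 fe 62 d8 08 a0 bf

First, C1 ⊕ C2 = (M1 ⊕ K) ⊕ (M2 ⊕ K) = M1 ⊕ M2, so the key drops out. Then M2 = (M1 ⊕ M2) ⊕ M1 over the first 7 bytes.
byte 0: (26 ⊕ 66) ⊕ 73 = 40 ⊕ 73 = 33
byte 1: (2e ⊕ b5) ⊕ 65 = 9b ⊕ 65 = fe
byte 2: (3a ⊕ 3b) ⊕ 63 = 01 ⊕ 63 = 62
byte 3: (74 ⊕ de) ⊕ 72 = aa ⊕ 72 = d8
byte 4: (33 ⊕ 5e) ⊕ 65 = 6d ⊕ 65 = 08
byte 5: (3a ⊕ ee) ⊕ 74 = d4 ⊕ 74 = a0
byte 6: (d2 ⊕ 4d) ⊕ 20 = 9f ⊕ 20 = bf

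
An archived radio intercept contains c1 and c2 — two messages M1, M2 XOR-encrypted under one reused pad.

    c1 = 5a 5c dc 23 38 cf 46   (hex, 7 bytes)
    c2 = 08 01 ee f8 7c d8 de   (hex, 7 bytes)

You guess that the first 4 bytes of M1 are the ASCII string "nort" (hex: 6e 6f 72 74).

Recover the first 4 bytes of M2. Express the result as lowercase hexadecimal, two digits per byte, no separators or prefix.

3c3240af

First, c1 ⊕ c2 = (M1 ⊕ K) ⊕ (M2 ⊕ K) = M1 ⊕ M2, so the key drops out. Then M2 = (M1 ⊕ M2) ⊕ M1 over the first 4 bytes.
byte 0: (5a xor 08) xor 6e = 52 xor 6e = 3c
byte 1: (5c xor 01) xor 6f = 5d xor 6f = 32
byte 2: (dc xor ee) xor 72 = 32 xor 72 = 40
byte 3: (23 xor f8) xor 74 = db xor 74 = af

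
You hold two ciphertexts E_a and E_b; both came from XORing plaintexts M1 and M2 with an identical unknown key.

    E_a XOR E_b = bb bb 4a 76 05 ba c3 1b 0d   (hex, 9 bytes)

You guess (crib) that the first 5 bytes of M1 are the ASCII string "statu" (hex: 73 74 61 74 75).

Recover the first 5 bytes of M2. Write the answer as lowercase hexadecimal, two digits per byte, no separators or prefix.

Since E_a ⊕ E_b = M1 ⊕ M2, XORing with the guessed M1 bytes yields the corresponding M2 bytes: M2 = (E_a ⊕ E_b) ⊕ M1.
bb XOR 73 = c8
bb XOR 74 = cf
4a XOR 61 = 2b
76 XOR 74 = 02
05 XOR 75 = 70

c8cf2b0270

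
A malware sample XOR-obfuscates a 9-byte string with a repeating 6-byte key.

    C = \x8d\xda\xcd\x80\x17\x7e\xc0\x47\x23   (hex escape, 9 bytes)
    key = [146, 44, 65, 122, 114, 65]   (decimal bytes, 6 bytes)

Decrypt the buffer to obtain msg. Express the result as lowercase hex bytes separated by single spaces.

The 6-byte key repeats, so the effective keystream is 92 2c 41 7a 72 41 92 2c 41.
byte 0: 141 ⊕ 146 =  31
byte 1: 218 ⊕  44 = 246
byte 2: 205 ⊕  65 = 140
byte 3: 128 ⊕ 122 = 250
byte 4:  23 ⊕ 114 = 101
byte 5: 126 ⊕  65 =  63
byte 6: 192 ⊕ 146 =  82
byte 7:  71 ⊕  44 = 107
byte 8:  35 ⊕  65 =  98

1f f6 8c fa 65 3f 52 6b 62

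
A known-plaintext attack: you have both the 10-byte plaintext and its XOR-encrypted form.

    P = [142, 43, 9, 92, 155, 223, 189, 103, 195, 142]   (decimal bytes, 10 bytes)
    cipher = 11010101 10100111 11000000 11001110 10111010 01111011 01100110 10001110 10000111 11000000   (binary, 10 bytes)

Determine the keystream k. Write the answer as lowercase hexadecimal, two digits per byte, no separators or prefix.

5b8cc99221a4dbe9444e

Since cipher = P ⊕ k, XORing both sides with P gives k = P ⊕ cipher.
8e xor d5 = 5b
2b xor a7 = 8c
09 xor c0 = c9
5c xor ce = 92
9b xor ba = 21
df xor 7b = a4
bd xor 66 = db
67 xor 8e = e9
c3 xor 87 = 44
8e xor c0 = 4e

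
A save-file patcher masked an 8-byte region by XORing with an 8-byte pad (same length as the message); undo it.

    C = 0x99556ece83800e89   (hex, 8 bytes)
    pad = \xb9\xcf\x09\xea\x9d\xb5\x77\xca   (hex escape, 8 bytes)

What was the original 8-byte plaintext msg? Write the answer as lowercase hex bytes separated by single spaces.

XOR is its own inverse, so applying the key byte-wise gives the result directly.
byte 0: 10011001 ^ 10111001 = 00100000
byte 1: 01010101 ^ 11001111 = 10011010
byte 2: 01101110 ^ 00001001 = 01100111
byte 3: 11001110 ^ 11101010 = 00100100
byte 4: 10000011 ^ 10011101 = 00011110
byte 5: 10000000 ^ 10110101 = 00110101
byte 6: 00001110 ^ 01110111 = 01111001
byte 7: 10001001 ^ 11001010 = 01000011

20 9a 67 24 1e 35 79 43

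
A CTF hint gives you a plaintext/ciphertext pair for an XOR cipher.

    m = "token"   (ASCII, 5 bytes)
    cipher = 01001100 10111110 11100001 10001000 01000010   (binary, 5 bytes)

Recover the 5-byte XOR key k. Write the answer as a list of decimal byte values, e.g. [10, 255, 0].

[56, 209, 138, 237, 44]

Since cipher = m ⊕ k, XORing both sides with m gives k = m ⊕ cipher.
01110100 ^ 01001100 = 00111000
01101111 ^ 10111110 = 11010001
01101011 ^ 11100001 = 10001010
01100101 ^ 10001000 = 11101101
01101110 ^ 01000010 = 00101100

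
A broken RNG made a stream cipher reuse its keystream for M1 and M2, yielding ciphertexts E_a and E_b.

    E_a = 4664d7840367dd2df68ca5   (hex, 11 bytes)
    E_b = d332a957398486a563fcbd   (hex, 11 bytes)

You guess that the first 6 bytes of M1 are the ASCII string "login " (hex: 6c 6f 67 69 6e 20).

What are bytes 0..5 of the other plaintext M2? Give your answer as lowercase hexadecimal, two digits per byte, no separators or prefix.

f93919ba54c3

First, E_a ⊕ E_b = (M1 ⊕ K) ⊕ (M2 ⊕ K) = M1 ⊕ M2, so the key drops out. Then M2 = (M1 ⊕ M2) ⊕ M1 over the first 6 bytes.
byte 0: (46 xor d3) xor 6c = 95 xor 6c = f9
byte 1: (64 xor 32) xor 6f = 56 xor 6f = 39
byte 2: (d7 xor a9) xor 67 = 7e xor 67 = 19
byte 3: (84 xor 57) xor 69 = d3 xor 69 = ba
byte 4: (03 xor 39) xor 6e = 3a xor 6e = 54
byte 5: (67 xor 84) xor 20 = e3 xor 20 = c3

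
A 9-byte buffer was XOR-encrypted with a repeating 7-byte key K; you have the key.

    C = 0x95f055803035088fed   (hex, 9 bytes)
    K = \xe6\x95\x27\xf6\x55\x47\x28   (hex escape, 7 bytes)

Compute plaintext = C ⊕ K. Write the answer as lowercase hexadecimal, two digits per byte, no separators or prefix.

The 7-byte key repeats, so the effective keystream is e6 95 27 f6 55 47 28 e6 95.
byte 0: 95 XOR e6 = 73
byte 1: f0 XOR 95 = 65
byte 2: 55 XOR 27 = 72
byte 3: 80 XOR f6 = 76
byte 4: 30 XOR 55 = 65
byte 5: 35 XOR 47 = 72
byte 6: 08 XOR 28 = 20
byte 7: 8f XOR e6 = 69
byte 8: ed XOR 95 = 78

736572766572206978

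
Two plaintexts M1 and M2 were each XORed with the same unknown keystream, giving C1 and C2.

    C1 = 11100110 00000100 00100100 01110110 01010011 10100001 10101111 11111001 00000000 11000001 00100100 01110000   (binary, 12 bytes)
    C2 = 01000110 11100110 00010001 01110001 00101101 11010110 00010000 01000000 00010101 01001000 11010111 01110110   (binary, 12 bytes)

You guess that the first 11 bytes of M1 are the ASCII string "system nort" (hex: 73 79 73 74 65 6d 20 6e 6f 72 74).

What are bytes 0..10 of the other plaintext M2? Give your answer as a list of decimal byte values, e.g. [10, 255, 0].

First, C1 ⊕ C2 = (M1 ⊕ K) ⊕ (M2 ⊕ K) = M1 ⊕ M2, so the key drops out. Then M2 = (M1 ⊕ M2) ⊕ M1 over the first 11 bytes.
byte 0: (e6 XOR 46) XOR 73 = a0 XOR 73 = d3
byte 1: (04 XOR e6) XOR 79 = e2 XOR 79 = 9b
byte 2: (24 XOR 11) XOR 73 = 35 XOR 73 = 46
byte 3: (76 XOR 71) XOR 74 = 07 XOR 74 = 73
byte 4: (53 XOR 2d) XOR 65 = 7e XOR 65 = 1b
byte 5: (a1 XOR d6) XOR 6d = 77 XOR 6d = 1a
byte 6: (af XOR 10) XOR 20 = bf XOR 20 = 9f
byte 7: (f9 XOR 40) XOR 6e = b9 XOR 6e = d7
byte 8: (00 XOR 15) XOR 6f = 15 XOR 6f = 7a
byte 9: (c1 XOR 48) XOR 72 = 89 XOR 72 = fb
byte 10: (24 XOR d7) XOR 74 = f3 XOR 74 = 87

[211, 155, 70, 115, 27, 26, 159, 215, 122, 251, 135]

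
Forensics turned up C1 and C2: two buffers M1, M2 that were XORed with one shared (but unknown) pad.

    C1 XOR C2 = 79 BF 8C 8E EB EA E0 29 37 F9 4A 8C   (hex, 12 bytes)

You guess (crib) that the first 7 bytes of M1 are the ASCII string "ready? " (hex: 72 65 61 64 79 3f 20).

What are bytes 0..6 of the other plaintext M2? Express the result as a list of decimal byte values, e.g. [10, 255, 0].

Since C1 ⊕ C2 = M1 ⊕ M2, XORing with the guessed M1 bytes yields the corresponding M2 bytes: M2 = (C1 ⊕ C2) ⊕ M1.
121 XOR 114 =  11
191 XOR 101 = 218
140 XOR  97 = 237
142 XOR 100 = 234
235 XOR 121 = 146
234 XOR  63 = 213
224 XOR  32 = 192

[11, 218, 237, 234, 146, 213, 192]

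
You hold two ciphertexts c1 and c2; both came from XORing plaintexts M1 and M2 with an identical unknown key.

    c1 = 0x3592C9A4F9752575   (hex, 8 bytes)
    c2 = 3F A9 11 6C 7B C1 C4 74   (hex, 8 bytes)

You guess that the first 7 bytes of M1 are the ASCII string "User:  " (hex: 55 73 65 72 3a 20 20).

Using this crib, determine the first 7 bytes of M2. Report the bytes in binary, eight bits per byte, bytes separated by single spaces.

01011111 01001000 10111101 10111010 10111000 10010100 11000001

First, c1 ⊕ c2 = (M1 ⊕ K) ⊕ (M2 ⊕ K) = M1 ⊕ M2, so the key drops out. Then M2 = (M1 ⊕ M2) ⊕ M1 over the first 7 bytes.
byte 0: (35 ⊕ 3f) ⊕ 55 = 0a ⊕ 55 = 5f
byte 1: (92 ⊕ a9) ⊕ 73 = 3b ⊕ 73 = 48
byte 2: (c9 ⊕ 11) ⊕ 65 = d8 ⊕ 65 = bd
byte 3: (a4 ⊕ 6c) ⊕ 72 = c8 ⊕ 72 = ba
byte 4: (f9 ⊕ 7b) ⊕ 3a = 82 ⊕ 3a = b8
byte 5: (75 ⊕ c1) ⊕ 20 = b4 ⊕ 20 = 94
byte 6: (25 ⊕ c4) ⊕ 20 = e1 ⊕ 20 = c1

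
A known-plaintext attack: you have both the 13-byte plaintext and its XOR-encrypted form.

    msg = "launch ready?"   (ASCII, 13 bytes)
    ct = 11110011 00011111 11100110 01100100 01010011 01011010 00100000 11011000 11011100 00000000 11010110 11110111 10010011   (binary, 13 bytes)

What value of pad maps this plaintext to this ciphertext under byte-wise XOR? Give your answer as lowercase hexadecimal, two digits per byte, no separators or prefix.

Since ct = msg ⊕ pad, XORing both sides with msg gives pad = msg ⊕ ct.
01101100 xor 11110011 = 10011111
01100001 xor 00011111 = 01111110
01110101 xor 11100110 = 10010011
01101110 xor 01100100 = 00001010
01100011 xor 01010011 = 00110000
01101000 xor 01011010 = 00110010
00100000 xor 00100000 = 00000000
01110010 xor 11011000 = 10101010
01100101 xor 11011100 = 10111001
01100001 xor 00000000 = 01100001
01100100 xor 11010110 = 10110010
01111001 xor 11110111 = 10001110
00111111 xor 10010011 = 10101100

9f7e930a303200aab961b28eac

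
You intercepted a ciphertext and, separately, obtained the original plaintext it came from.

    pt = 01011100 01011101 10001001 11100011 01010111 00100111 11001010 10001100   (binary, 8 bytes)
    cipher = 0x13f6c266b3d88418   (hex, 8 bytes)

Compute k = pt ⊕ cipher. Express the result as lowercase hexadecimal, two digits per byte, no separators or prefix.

4fab4b85e4ff4e94

Since cipher = pt ⊕ k, XORing both sides with pt gives k = pt ⊕ cipher.
5c xor 13 = 4f
5d xor f6 = ab
89 xor c2 = 4b
e3 xor 66 = 85
57 xor b3 = e4
27 xor d8 = ff
ca xor 84 = 4e
8c xor 18 = 94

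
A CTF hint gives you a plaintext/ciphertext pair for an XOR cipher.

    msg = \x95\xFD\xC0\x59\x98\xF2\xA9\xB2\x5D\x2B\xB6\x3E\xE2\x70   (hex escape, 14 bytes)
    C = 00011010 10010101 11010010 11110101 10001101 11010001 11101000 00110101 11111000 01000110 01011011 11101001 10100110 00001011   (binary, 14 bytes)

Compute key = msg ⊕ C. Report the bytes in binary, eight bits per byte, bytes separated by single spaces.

Since C = msg ⊕ key, XORing both sides with msg gives key = msg ⊕ C.
95 XOR 1a = 8f
fd XOR 95 = 68
c0 XOR d2 = 12
59 XOR f5 = ac
98 XOR 8d = 15
f2 XOR d1 = 23
a9 XOR e8 = 41
b2 XOR 35 = 87
5d XOR f8 = a5
2b XOR 46 = 6d
b6 XOR 5b = ed
3e XOR e9 = d7
e2 XOR a6 = 44
70 XOR 0b = 7b

10001111 01101000 00010010 10101100 00010101 00100011 01000001 10000111 10100101 01101101 11101101 11010111 01000100 01111011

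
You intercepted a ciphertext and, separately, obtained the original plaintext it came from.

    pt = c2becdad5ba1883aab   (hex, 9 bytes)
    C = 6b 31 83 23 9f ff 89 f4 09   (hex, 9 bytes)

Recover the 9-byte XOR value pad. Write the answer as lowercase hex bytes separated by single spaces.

Since C = pt ⊕ pad, XORing both sides with pt gives pad = pt ⊕ C.
c2 ⊕ 6b = a9
be ⊕ 31 = 8f
cd ⊕ 83 = 4e
ad ⊕ 23 = 8e
5b ⊕ 9f = c4
a1 ⊕ ff = 5e
88 ⊕ 89 = 01
3a ⊕ f4 = ce
ab ⊕ 09 = a2

a9 8f 4e 8e c4 5e 01 ce a2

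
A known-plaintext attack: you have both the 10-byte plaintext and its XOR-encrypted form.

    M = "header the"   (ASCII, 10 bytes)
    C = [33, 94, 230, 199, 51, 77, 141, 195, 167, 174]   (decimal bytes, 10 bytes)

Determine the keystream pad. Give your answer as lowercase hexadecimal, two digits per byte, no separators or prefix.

Since C = M ⊕ pad, XORing both sides with M gives pad = M ⊕ C.
104 ^  33 =  73
101 ^  94 =  59
 97 ^ 230 = 135
100 ^ 199 = 163
101 ^  51 =  86
114 ^  77 =  63
 32 ^ 141 = 173
116 ^ 195 = 183
104 ^ 167 = 207
101 ^ 174 = 203

493b87a3563fadb7cfcb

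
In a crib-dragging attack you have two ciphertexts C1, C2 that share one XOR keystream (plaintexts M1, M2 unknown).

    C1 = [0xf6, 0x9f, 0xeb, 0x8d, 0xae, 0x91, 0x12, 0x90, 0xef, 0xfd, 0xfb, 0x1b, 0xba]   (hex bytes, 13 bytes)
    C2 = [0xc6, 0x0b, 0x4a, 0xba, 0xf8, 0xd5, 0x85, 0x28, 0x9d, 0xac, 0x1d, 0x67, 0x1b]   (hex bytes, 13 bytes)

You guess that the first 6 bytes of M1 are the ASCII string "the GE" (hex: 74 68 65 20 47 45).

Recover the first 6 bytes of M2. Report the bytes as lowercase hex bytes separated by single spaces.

First, C1 ⊕ C2 = (M1 ⊕ K) ⊕ (M2 ⊕ K) = M1 ⊕ M2, so the key drops out. Then M2 = (M1 ⊕ M2) ⊕ M1 over the first 6 bytes.
byte 0: (f6 XOR c6) XOR 74 = 30 XOR 74 = 44
byte 1: (9f XOR 0b) XOR 68 = 94 XOR 68 = fc
byte 2: (eb XOR 4a) XOR 65 = a1 XOR 65 = c4
byte 3: (8d XOR ba) XOR 20 = 37 XOR 20 = 17
byte 4: (ae XOR f8) XOR 47 = 56 XOR 47 = 11
byte 5: (91 XOR d5) XOR 45 = 44 XOR 45 = 01

44 fc c4 17 11 01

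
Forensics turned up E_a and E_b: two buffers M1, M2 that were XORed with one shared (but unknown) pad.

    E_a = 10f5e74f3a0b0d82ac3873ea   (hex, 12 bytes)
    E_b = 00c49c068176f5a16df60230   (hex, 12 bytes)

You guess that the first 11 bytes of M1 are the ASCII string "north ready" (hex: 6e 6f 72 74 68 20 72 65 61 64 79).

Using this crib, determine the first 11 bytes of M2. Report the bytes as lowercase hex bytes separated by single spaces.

7e 5e 09 3d d3 5d 8a 46 a0 aa 08

First, E_a ⊕ E_b = (M1 ⊕ K) ⊕ (M2 ⊕ K) = M1 ⊕ M2, so the key drops out. Then M2 = (M1 ⊕ M2) ⊕ M1 over the first 11 bytes.
byte 0: (10 xor 00) xor 6e = 10 xor 6e = 7e
byte 1: (f5 xor c4) xor 6f = 31 xor 6f = 5e
byte 2: (e7 xor 9c) xor 72 = 7b xor 72 = 09
byte 3: (4f xor 06) xor 74 = 49 xor 74 = 3d
byte 4: (3a xor 81) xor 68 = bb xor 68 = d3
byte 5: (0b xor 76) xor 20 = 7d xor 20 = 5d
byte 6: (0d xor f5) xor 72 = f8 xor 72 = 8a
byte 7: (82 xor a1) xor 65 = 23 xor 65 = 46
byte 8: (ac xor 6d) xor 61 = c1 xor 61 = a0
byte 9: (38 xor f6) xor 64 = ce xor 64 = aa
byte 10: (73 xor 02) xor 79 = 71 xor 79 = 08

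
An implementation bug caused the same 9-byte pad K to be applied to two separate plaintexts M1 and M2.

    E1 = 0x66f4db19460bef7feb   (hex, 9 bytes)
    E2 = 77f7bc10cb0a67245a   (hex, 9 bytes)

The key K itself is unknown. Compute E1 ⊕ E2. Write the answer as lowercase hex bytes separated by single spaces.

E1 ⊕ E2 = (M1 ⊕ K) ⊕ (M2 ⊕ K) = M1 ⊕ M2 — the shared key cancels under XOR.
66 XOR 77 = 11
f4 XOR f7 = 03
db XOR bc = 67
19 XOR 10 = 09
46 XOR cb = 8d
0b XOR 0a = 01
ef XOR 67 = 88
7f XOR 24 = 5b
eb XOR 5a = b1

11 03 67 09 8d 01 88 5b b1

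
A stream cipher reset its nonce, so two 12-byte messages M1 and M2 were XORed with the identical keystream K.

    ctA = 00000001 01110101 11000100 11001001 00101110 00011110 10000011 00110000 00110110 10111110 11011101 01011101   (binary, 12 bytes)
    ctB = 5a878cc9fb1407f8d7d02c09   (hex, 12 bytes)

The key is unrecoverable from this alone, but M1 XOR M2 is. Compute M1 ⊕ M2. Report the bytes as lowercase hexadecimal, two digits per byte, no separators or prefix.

ctA ⊕ ctB = (M1 ⊕ K) ⊕ (M2 ⊕ K) = M1 ⊕ M2 — the shared key cancels under XOR.
  1 ^  90 =  91
117 ^ 135 = 242
196 ^ 140 =  72
201 ^ 201 =   0
 46 ^ 251 = 213
 30 ^  20 =  10
131 ^   7 = 132
 48 ^ 248 = 200
 54 ^ 215 = 225
190 ^ 208 = 110
221 ^  44 = 241
 93 ^   9 =  84

5bf24800d50a84c8e16ef154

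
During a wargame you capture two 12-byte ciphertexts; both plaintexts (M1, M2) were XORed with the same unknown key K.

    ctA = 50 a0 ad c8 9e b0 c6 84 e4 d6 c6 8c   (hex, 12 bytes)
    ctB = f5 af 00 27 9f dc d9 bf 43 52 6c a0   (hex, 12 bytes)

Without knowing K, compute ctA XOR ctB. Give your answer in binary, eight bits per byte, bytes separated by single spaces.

ctA ⊕ ctB = (M1 ⊕ K) ⊕ (M2 ⊕ K) = M1 ⊕ M2 — the shared key cancels under XOR.
01010000 ⊕ 11110101 = 10100101
10100000 ⊕ 10101111 = 00001111
10101101 ⊕ 00000000 = 10101101
11001000 ⊕ 00100111 = 11101111
10011110 ⊕ 10011111 = 00000001
10110000 ⊕ 11011100 = 01101100
11000110 ⊕ 11011001 = 00011111
10000100 ⊕ 10111111 = 00111011
11100100 ⊕ 01000011 = 10100111
11010110 ⊕ 01010010 = 10000100
11000110 ⊕ 01101100 = 10101010
10001100 ⊕ 10100000 = 00101100

10100101 00001111 10101101 11101111 00000001 01101100 00011111 00111011 10100111 10000100 10101010 00101100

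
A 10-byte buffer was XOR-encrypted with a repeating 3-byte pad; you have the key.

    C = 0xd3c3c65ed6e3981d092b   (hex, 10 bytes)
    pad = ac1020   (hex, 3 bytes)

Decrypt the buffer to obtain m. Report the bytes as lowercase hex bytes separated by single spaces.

The 3-byte key repeats, so the effective keystream is ac 10 20 ac 10 20 ac 10 20 ac.
byte 0: d3 ^ ac = 7f
byte 1: c3 ^ 10 = d3
byte 2: c6 ^ 20 = e6
byte 3: 5e ^ ac = f2
byte 4: d6 ^ 10 = c6
byte 5: e3 ^ 20 = c3
byte 6: 98 ^ ac = 34
byte 7: 1d ^ 10 = 0d
byte 8: 09 ^ 20 = 29
byte 9: 2b ^ ac = 87

7f d3 e6 f2 c6 c3 34 0d 29 87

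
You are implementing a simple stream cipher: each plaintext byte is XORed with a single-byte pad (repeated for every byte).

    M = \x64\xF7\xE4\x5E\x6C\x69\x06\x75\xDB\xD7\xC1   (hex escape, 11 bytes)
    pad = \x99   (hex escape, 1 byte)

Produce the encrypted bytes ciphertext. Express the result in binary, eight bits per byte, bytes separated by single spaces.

The 1-byte key repeats, so the effective keystream is 99 99 99 99 99 99 99 99 99 99 99.
byte 0: 100 ⊕ 153 = 253
byte 1: 247 ⊕ 153 = 110
byte 2: 228 ⊕ 153 = 125
byte 3:  94 ⊕ 153 = 199
byte 4: 108 ⊕ 153 = 245
byte 5: 105 ⊕ 153 = 240
byte 6:   6 ⊕ 153 = 159
byte 7: 117 ⊕ 153 = 236
byte 8: 219 ⊕ 153 =  66
byte 9: 215 ⊕ 153 =  78
byte 10: 193 ⊕ 153 =  88

11111101 01101110 01111101 11000111 11110101 11110000 10011111 11101100 01000010 01001110 01011000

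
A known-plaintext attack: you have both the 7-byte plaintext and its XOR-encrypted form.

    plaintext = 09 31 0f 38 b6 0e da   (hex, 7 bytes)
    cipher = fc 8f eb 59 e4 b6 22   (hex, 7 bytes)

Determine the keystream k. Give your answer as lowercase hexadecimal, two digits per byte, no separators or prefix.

f5bee46152b8f8

Since cipher = plaintext ⊕ k, XORing both sides with plaintext gives k = plaintext ⊕ cipher.
09 ^ fc = f5
31 ^ 8f = be
0f ^ eb = e4
38 ^ 59 = 61
b6 ^ e4 = 52
0e ^ b6 = b8
da ^ 22 = f8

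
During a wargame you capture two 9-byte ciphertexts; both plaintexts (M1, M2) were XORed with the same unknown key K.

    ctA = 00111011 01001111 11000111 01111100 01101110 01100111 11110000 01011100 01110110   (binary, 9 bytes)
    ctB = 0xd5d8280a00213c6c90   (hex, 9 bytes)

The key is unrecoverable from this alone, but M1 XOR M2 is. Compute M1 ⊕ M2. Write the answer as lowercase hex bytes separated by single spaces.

ee 97 ef 76 6e 46 cc 30 e6

ctA ⊕ ctB = (M1 ⊕ K) ⊕ (M2 ⊕ K) = M1 ⊕ M2 — the shared key cancels under XOR.
3b XOR d5 = ee
4f XOR d8 = 97
c7 XOR 28 = ef
7c XOR 0a = 76
6e XOR 00 = 6e
67 XOR 21 = 46
f0 XOR 3c = cc
5c XOR 6c = 30
76 XOR 90 = e6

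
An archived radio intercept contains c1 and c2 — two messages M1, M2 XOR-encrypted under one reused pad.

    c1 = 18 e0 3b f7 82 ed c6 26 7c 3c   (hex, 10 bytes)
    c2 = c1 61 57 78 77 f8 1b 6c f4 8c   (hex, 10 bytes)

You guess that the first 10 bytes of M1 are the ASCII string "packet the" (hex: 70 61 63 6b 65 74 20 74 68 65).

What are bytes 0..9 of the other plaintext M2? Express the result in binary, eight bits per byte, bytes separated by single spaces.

First, c1 ⊕ c2 = (M1 ⊕ K) ⊕ (M2 ⊕ K) = M1 ⊕ M2, so the key drops out. Then M2 = (M1 ⊕ M2) ⊕ M1 over the first 10 bytes.
byte 0: (18 xor c1) xor 70 = d9 xor 70 = a9
byte 1: (e0 xor 61) xor 61 = 81 xor 61 = e0
byte 2: (3b xor 57) xor 63 = 6c xor 63 = 0f
byte 3: (f7 xor 78) xor 6b = 8f xor 6b = e4
byte 4: (82 xor 77) xor 65 = f5 xor 65 = 90
byte 5: (ed xor f8) xor 74 = 15 xor 74 = 61
byte 6: (c6 xor 1b) xor 20 = dd xor 20 = fd
byte 7: (26 xor 6c) xor 74 = 4a xor 74 = 3e
byte 8: (7c xor f4) xor 68 = 88 xor 68 = e0
byte 9: (3c xor 8c) xor 65 = b0 xor 65 = d5

10101001 11100000 00001111 11100100 10010000 01100001 11111101 00111110 11100000 11010101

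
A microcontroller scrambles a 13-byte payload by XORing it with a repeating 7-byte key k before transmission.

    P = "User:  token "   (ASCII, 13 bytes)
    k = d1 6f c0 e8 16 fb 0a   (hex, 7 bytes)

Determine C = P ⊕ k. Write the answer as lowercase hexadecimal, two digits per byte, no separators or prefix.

841ca59a2cdb2aa500ab8d78db

The 7-byte key repeats, so the effective keystream is d1 6f c0 e8 16 fb 0a d1 6f c0 e8 16 fb.
byte 0: 55 ^ d1 = 84
byte 1: 73 ^ 6f = 1c
byte 2: 65 ^ c0 = a5
byte 3: 72 ^ e8 = 9a
byte 4: 3a ^ 16 = 2c
byte 5: 20 ^ fb = db
byte 6: 20 ^ 0a = 2a
byte 7: 74 ^ d1 = a5
byte 8: 6f ^ 6f = 00
byte 9: 6b ^ c0 = ab
byte 10: 65 ^ e8 = 8d
byte 11: 6e ^ 16 = 78
byte 12: 20 ^ fb = db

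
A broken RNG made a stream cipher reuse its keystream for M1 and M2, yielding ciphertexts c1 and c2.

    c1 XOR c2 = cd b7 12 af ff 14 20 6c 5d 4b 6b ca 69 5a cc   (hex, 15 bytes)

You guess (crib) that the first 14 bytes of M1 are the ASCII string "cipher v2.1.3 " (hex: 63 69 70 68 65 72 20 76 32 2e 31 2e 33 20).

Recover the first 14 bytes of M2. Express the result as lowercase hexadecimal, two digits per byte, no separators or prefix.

Since c1 ⊕ c2 = M1 ⊕ M2, XORing with the guessed M1 bytes yields the corresponding M2 bytes: M2 = (c1 ⊕ c2) ⊕ M1.
11001101 ^ 01100011 = 10101110
10110111 ^ 01101001 = 11011110
00010010 ^ 01110000 = 01100010
10101111 ^ 01101000 = 11000111
11111111 ^ 01100101 = 10011010
00010100 ^ 01110010 = 01100110
00100000 ^ 00100000 = 00000000
01101100 ^ 01110110 = 00011010
01011101 ^ 00110010 = 01101111
01001011 ^ 00101110 = 01100101
01101011 ^ 00110001 = 01011010
11001010 ^ 00101110 = 11100100
01101001 ^ 00110011 = 01011010
01011010 ^ 00100000 = 01111010

aede62c79a66001a6f655ae45a7a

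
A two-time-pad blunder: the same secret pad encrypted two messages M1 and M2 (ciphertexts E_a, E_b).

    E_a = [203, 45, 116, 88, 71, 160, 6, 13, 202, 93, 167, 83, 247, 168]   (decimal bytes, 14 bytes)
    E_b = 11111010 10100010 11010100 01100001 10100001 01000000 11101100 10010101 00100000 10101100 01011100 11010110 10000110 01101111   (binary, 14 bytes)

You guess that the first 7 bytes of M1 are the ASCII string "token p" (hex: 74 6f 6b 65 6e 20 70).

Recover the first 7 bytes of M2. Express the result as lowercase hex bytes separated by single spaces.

First, E_a ⊕ E_b = (M1 ⊕ K) ⊕ (M2 ⊕ K) = M1 ⊕ M2, so the key drops out. Then M2 = (M1 ⊕ M2) ⊕ M1 over the first 7 bytes.
byte 0: (cb XOR fa) XOR 74 = 31 XOR 74 = 45
byte 1: (2d XOR a2) XOR 6f = 8f XOR 6f = e0
byte 2: (74 XOR d4) XOR 6b = a0 XOR 6b = cb
byte 3: (58 XOR 61) XOR 65 = 39 XOR 65 = 5c
byte 4: (47 XOR a1) XOR 6e = e6 XOR 6e = 88
byte 5: (a0 XOR 40) XOR 20 = e0 XOR 20 = c0
byte 6: (06 XOR ec) XOR 70 = ea XOR 70 = 9a

45 e0 cb 5c 88 c0 9a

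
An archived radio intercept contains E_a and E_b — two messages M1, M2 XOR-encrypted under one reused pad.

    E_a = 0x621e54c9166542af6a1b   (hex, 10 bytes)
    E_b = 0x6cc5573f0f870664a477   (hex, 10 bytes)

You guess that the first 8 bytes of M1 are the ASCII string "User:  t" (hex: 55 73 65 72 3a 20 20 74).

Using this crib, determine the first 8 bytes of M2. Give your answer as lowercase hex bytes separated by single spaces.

5b a8 66 84 23 c2 64 bf

First, E_a ⊕ E_b = (M1 ⊕ K) ⊕ (M2 ⊕ K) = M1 ⊕ M2, so the key drops out. Then M2 = (M1 ⊕ M2) ⊕ M1 over the first 8 bytes.
byte 0: (62 ^ 6c) ^ 55 = 0e ^ 55 = 5b
byte 1: (1e ^ c5) ^ 73 = db ^ 73 = a8
byte 2: (54 ^ 57) ^ 65 = 03 ^ 65 = 66
byte 3: (c9 ^ 3f) ^ 72 = f6 ^ 72 = 84
byte 4: (16 ^ 0f) ^ 3a = 19 ^ 3a = 23
byte 5: (65 ^ 87) ^ 20 = e2 ^ 20 = c2
byte 6: (42 ^ 06) ^ 20 = 44 ^ 20 = 64
byte 7: (af ^ 64) ^ 74 = cb ^ 74 = bf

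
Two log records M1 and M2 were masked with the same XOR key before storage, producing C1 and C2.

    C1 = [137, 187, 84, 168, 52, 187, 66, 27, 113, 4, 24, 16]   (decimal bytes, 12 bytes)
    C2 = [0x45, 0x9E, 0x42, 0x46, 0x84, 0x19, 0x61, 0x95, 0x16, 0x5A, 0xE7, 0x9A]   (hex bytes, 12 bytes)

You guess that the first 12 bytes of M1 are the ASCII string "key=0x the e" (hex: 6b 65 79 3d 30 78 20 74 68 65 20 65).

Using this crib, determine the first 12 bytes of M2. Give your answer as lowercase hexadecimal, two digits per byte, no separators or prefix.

First, C1 ⊕ C2 = (M1 ⊕ K) ⊕ (M2 ⊕ K) = M1 ⊕ M2, so the key drops out. Then M2 = (M1 ⊕ M2) ⊕ M1 over the first 12 bytes.
byte 0: (89 xor 45) xor 6b = cc xor 6b = a7
byte 1: (bb xor 9e) xor 65 = 25 xor 65 = 40
byte 2: (54 xor 42) xor 79 = 16 xor 79 = 6f
byte 3: (a8 xor 46) xor 3d = ee xor 3d = d3
byte 4: (34 xor 84) xor 30 = b0 xor 30 = 80
byte 5: (bb xor 19) xor 78 = a2 xor 78 = da
byte 6: (42 xor 61) xor 20 = 23 xor 20 = 03
byte 7: (1b xor 95) xor 74 = 8e xor 74 = fa
byte 8: (71 xor 16) xor 68 = 67 xor 68 = 0f
byte 9: (04 xor 5a) xor 65 = 5e xor 65 = 3b
byte 10: (18 xor e7) xor 20 = ff xor 20 = df
byte 11: (10 xor 9a) xor 65 = 8a xor 65 = ef

a7406fd380da03fa0f3bdfef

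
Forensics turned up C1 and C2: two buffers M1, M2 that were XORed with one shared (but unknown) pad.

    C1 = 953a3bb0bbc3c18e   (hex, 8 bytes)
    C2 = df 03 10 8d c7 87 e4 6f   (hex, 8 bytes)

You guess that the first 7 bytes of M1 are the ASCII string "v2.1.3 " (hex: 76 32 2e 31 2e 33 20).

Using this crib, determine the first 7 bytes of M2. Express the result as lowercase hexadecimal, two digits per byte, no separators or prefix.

First, C1 ⊕ C2 = (M1 ⊕ K) ⊕ (M2 ⊕ K) = M1 ⊕ M2, so the key drops out. Then M2 = (M1 ⊕ M2) ⊕ M1 over the first 7 bytes.
byte 0: (95 ⊕ df) ⊕ 76 = 4a ⊕ 76 = 3c
byte 1: (3a ⊕ 03) ⊕ 32 = 39 ⊕ 32 = 0b
byte 2: (3b ⊕ 10) ⊕ 2e = 2b ⊕ 2e = 05
byte 3: (b0 ⊕ 8d) ⊕ 31 = 3d ⊕ 31 = 0c
byte 4: (bb ⊕ c7) ⊕ 2e = 7c ⊕ 2e = 52
byte 5: (c3 ⊕ 87) ⊕ 33 = 44 ⊕ 33 = 77
byte 6: (c1 ⊕ e4) ⊕ 20 = 25 ⊕ 20 = 05

3c0b050c527705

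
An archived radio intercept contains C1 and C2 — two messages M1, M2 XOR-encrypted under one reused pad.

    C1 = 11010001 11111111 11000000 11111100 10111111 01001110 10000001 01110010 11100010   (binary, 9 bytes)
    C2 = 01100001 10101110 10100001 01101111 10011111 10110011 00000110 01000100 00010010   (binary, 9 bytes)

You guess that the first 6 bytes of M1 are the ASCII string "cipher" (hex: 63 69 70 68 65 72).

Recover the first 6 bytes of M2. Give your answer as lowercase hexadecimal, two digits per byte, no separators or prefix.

d33811fb458f

First, C1 ⊕ C2 = (M1 ⊕ K) ⊕ (M2 ⊕ K) = M1 ⊕ M2, so the key drops out. Then M2 = (M1 ⊕ M2) ⊕ M1 over the first 6 bytes.
byte 0: (d1 ⊕ 61) ⊕ 63 = b0 ⊕ 63 = d3
byte 1: (ff ⊕ ae) ⊕ 69 = 51 ⊕ 69 = 38
byte 2: (c0 ⊕ a1) ⊕ 70 = 61 ⊕ 70 = 11
byte 3: (fc ⊕ 6f) ⊕ 68 = 93 ⊕ 68 = fb
byte 4: (bf ⊕ 9f) ⊕ 65 = 20 ⊕ 65 = 45
byte 5: (4e ⊕ b3) ⊕ 72 = fd ⊕ 72 = 8f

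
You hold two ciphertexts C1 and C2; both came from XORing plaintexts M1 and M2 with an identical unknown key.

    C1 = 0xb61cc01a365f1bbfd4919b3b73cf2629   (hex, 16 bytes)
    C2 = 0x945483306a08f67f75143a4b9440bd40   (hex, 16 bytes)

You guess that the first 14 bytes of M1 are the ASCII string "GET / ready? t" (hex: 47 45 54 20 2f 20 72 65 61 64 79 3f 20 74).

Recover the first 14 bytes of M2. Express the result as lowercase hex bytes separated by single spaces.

First, C1 ⊕ C2 = (M1 ⊕ K) ⊕ (M2 ⊕ K) = M1 ⊕ M2, so the key drops out. Then M2 = (M1 ⊕ M2) ⊕ M1 over the first 14 bytes.
byte 0: (b6 ⊕ 94) ⊕ 47 = 22 ⊕ 47 = 65
byte 1: (1c ⊕ 54) ⊕ 45 = 48 ⊕ 45 = 0d
byte 2: (c0 ⊕ 83) ⊕ 54 = 43 ⊕ 54 = 17
byte 3: (1a ⊕ 30) ⊕ 20 = 2a ⊕ 20 = 0a
byte 4: (36 ⊕ 6a) ⊕ 2f = 5c ⊕ 2f = 73
byte 5: (5f ⊕ 08) ⊕ 20 = 57 ⊕ 20 = 77
byte 6: (1b ⊕ f6) ⊕ 72 = ed ⊕ 72 = 9f
byte 7: (bf ⊕ 7f) ⊕ 65 = c0 ⊕ 65 = a5
byte 8: (d4 ⊕ 75) ⊕ 61 = a1 ⊕ 61 = c0
byte 9: (91 ⊕ 14) ⊕ 64 = 85 ⊕ 64 = e1
byte 10: (9b ⊕ 3a) ⊕ 79 = a1 ⊕ 79 = d8
byte 11: (3b ⊕ 4b) ⊕ 3f = 70 ⊕ 3f = 4f
byte 12: (73 ⊕ 94) ⊕ 20 = e7 ⊕ 20 = c7
byte 13: (cf ⊕ 40) ⊕ 74 = 8f ⊕ 74 = fb

65 0d 17 0a 73 77 9f a5 c0 e1 d8 4f c7 fb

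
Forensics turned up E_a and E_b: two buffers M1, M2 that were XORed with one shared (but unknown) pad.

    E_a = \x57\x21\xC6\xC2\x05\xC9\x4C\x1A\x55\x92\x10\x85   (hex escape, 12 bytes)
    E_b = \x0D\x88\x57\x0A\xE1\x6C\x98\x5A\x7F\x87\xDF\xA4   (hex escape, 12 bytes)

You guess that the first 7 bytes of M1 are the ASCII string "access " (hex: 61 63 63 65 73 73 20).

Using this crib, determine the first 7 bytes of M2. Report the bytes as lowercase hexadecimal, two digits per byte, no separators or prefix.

3bcaf2ad97d6f4

First, E_a ⊕ E_b = (M1 ⊕ K) ⊕ (M2 ⊕ K) = M1 ⊕ M2, so the key drops out. Then M2 = (M1 ⊕ M2) ⊕ M1 over the first 7 bytes.
byte 0: (57 ⊕ 0d) ⊕ 61 = 5a ⊕ 61 = 3b
byte 1: (21 ⊕ 88) ⊕ 63 = a9 ⊕ 63 = ca
byte 2: (c6 ⊕ 57) ⊕ 63 = 91 ⊕ 63 = f2
byte 3: (c2 ⊕ 0a) ⊕ 65 = c8 ⊕ 65 = ad
byte 4: (05 ⊕ e1) ⊕ 73 = e4 ⊕ 73 = 97
byte 5: (c9 ⊕ 6c) ⊕ 73 = a5 ⊕ 73 = d6
byte 6: (4c ⊕ 98) ⊕ 20 = d4 ⊕ 20 = f4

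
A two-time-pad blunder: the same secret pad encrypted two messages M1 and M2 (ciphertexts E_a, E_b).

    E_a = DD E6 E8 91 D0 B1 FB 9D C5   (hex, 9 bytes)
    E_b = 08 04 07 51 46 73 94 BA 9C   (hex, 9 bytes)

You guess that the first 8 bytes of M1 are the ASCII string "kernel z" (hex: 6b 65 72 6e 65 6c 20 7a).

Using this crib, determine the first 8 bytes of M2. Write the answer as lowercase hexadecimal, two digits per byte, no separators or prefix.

First, E_a ⊕ E_b = (M1 ⊕ K) ⊕ (M2 ⊕ K) = M1 ⊕ M2, so the key drops out. Then M2 = (M1 ⊕ M2) ⊕ M1 over the first 8 bytes.
byte 0: (dd XOR 08) XOR 6b = d5 XOR 6b = be
byte 1: (e6 XOR 04) XOR 65 = e2 XOR 65 = 87
byte 2: (e8 XOR 07) XOR 72 = ef XOR 72 = 9d
byte 3: (91 XOR 51) XOR 6e = c0 XOR 6e = ae
byte 4: (d0 XOR 46) XOR 65 = 96 XOR 65 = f3
byte 5: (b1 XOR 73) XOR 6c = c2 XOR 6c = ae
byte 6: (fb XOR 94) XOR 20 = 6f XOR 20 = 4f
byte 7: (9d XOR ba) XOR 7a = 27 XOR 7a = 5d

be879daef3ae4f5d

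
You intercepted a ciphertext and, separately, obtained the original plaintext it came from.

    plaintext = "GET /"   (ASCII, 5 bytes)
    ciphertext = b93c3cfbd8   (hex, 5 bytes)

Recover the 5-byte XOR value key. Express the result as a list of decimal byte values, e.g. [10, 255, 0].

[254, 121, 104, 219, 247]

Since ciphertext = plaintext ⊕ key, XORing both sides with plaintext gives key = plaintext ⊕ ciphertext.
byte 0: 01000111 ^ 10111001 = 11111110
byte 1: 01000101 ^ 00111100 = 01111001
byte 2: 01010100 ^ 00111100 = 01101000
byte 3: 00100000 ^ 11111011 = 11011011
byte 4: 00101111 ^ 11011000 = 11110111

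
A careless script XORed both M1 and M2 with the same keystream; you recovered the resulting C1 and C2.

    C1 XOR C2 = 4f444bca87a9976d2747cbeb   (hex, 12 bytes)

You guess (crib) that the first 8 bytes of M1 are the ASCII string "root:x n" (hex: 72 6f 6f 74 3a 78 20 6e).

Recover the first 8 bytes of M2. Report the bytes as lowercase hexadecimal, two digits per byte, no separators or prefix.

3d2b24bebdd1b703

Since C1 ⊕ C2 = M1 ⊕ M2, XORing with the guessed M1 bytes yields the corresponding M2 bytes: M2 = (C1 ⊕ C2) ⊕ M1.
byte 0: 4f ^ 72 = 3d
byte 1: 44 ^ 6f = 2b
byte 2: 4b ^ 6f = 24
byte 3: ca ^ 74 = be
byte 4: 87 ^ 3a = bd
byte 5: a9 ^ 78 = d1
byte 6: 97 ^ 20 = b7
byte 7: 6d ^ 6e = 03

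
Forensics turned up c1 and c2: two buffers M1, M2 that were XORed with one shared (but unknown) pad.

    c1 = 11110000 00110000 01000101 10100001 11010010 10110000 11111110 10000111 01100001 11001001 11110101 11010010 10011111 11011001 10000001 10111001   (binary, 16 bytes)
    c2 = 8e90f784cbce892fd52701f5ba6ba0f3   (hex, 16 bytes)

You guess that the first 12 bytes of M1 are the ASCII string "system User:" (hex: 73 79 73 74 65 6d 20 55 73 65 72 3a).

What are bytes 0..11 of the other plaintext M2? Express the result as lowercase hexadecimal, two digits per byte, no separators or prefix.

0dd9c1517c1357fdc78b861d

First, c1 ⊕ c2 = (M1 ⊕ K) ⊕ (M2 ⊕ K) = M1 ⊕ M2, so the key drops out. Then M2 = (M1 ⊕ M2) ⊕ M1 over the first 12 bytes.
byte 0: (f0 XOR 8e) XOR 73 = 7e XOR 73 = 0d
byte 1: (30 XOR 90) XOR 79 = a0 XOR 79 = d9
byte 2: (45 XOR f7) XOR 73 = b2 XOR 73 = c1
byte 3: (a1 XOR 84) XOR 74 = 25 XOR 74 = 51
byte 4: (d2 XOR cb) XOR 65 = 19 XOR 65 = 7c
byte 5: (b0 XOR ce) XOR 6d = 7e XOR 6d = 13
byte 6: (fe XOR 89) XOR 20 = 77 XOR 20 = 57
byte 7: (87 XOR 2f) XOR 55 = a8 XOR 55 = fd
byte 8: (61 XOR d5) XOR 73 = b4 XOR 73 = c7
byte 9: (c9 XOR 27) XOR 65 = ee XOR 65 = 8b
byte 10: (f5 XOR 01) XOR 72 = f4 XOR 72 = 86
byte 11: (d2 XOR f5) XOR 3a = 27 XOR 3a = 1d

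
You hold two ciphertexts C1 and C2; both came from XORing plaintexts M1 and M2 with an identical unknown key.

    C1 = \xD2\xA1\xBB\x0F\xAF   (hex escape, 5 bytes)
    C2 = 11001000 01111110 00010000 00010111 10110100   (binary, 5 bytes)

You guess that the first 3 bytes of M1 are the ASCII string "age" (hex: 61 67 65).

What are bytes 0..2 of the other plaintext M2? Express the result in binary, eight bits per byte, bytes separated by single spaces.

First, C1 ⊕ C2 = (M1 ⊕ K) ⊕ (M2 ⊕ K) = M1 ⊕ M2, so the key drops out. Then M2 = (M1 ⊕ M2) ⊕ M1 over the first 3 bytes.
byte 0: (d2 xor c8) xor 61 = 1a xor 61 = 7b
byte 1: (a1 xor 7e) xor 67 = df xor 67 = b8
byte 2: (bb xor 10) xor 65 = ab xor 65 = ce

01111011 10111000 11001110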